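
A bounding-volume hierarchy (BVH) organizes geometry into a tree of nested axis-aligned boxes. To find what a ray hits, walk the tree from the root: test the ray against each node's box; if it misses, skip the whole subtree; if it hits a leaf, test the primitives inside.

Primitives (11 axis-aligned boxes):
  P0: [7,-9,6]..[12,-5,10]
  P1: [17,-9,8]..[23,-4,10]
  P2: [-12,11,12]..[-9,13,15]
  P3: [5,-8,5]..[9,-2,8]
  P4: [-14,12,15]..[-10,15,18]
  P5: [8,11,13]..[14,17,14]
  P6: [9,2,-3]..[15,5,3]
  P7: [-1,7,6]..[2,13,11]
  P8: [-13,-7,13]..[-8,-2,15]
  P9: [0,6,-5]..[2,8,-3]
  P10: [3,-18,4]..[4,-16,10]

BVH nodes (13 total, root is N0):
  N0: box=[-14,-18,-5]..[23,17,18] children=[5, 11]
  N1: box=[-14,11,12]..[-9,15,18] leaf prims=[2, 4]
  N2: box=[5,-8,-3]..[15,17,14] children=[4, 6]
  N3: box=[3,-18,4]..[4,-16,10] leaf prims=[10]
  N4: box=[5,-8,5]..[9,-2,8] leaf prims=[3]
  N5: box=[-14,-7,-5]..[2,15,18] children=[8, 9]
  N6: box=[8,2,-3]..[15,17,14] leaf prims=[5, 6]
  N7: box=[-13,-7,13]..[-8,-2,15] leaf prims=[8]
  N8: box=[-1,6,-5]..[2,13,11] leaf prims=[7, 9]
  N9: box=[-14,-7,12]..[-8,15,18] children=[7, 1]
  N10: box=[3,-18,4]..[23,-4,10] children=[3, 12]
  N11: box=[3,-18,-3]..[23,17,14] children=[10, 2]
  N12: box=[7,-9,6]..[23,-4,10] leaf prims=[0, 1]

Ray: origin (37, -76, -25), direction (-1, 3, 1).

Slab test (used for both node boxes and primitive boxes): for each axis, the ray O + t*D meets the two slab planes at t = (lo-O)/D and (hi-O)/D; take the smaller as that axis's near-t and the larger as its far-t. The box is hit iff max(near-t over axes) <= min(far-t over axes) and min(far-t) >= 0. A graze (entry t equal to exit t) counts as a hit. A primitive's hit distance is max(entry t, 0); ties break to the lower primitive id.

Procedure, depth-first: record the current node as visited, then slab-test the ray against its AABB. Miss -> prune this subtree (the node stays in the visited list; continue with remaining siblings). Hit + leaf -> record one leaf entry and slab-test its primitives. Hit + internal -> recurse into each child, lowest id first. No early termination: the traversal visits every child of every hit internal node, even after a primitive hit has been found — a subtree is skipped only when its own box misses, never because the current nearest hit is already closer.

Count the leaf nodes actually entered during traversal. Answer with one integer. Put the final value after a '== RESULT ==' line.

Walk:
N0 x:[14,51] y:[58/3,31] z:[20,43] -> hit [20,31], descend [5, 11]
  N5 x:[35,51] y:[23,91/3] z:[20,43] -> miss, prune
  N11 x:[14,34] y:[58/3,31] z:[22,39] -> hit [22,31], descend [2, 10]
    N2 x:[22,32] y:[68/3,31] z:[22,39] -> hit [68/3,31], descend [4, 6]
      N4 x:[28,32] y:[68/3,74/3] z:[30,33] -> miss, prune
      N6 x:[22,29] y:[26,31] z:[22,39] -> hit [26,29] leaf, test {P5(miss), P6@t=26}
    N10 x:[14,34] y:[58/3,24] z:[29,35] -> miss, prune

Visited [0, 5, 11, 2, 4, 6, 10]. Tests: 7 box, 1 leaf. Nearest: P6.

== RESULT ==
1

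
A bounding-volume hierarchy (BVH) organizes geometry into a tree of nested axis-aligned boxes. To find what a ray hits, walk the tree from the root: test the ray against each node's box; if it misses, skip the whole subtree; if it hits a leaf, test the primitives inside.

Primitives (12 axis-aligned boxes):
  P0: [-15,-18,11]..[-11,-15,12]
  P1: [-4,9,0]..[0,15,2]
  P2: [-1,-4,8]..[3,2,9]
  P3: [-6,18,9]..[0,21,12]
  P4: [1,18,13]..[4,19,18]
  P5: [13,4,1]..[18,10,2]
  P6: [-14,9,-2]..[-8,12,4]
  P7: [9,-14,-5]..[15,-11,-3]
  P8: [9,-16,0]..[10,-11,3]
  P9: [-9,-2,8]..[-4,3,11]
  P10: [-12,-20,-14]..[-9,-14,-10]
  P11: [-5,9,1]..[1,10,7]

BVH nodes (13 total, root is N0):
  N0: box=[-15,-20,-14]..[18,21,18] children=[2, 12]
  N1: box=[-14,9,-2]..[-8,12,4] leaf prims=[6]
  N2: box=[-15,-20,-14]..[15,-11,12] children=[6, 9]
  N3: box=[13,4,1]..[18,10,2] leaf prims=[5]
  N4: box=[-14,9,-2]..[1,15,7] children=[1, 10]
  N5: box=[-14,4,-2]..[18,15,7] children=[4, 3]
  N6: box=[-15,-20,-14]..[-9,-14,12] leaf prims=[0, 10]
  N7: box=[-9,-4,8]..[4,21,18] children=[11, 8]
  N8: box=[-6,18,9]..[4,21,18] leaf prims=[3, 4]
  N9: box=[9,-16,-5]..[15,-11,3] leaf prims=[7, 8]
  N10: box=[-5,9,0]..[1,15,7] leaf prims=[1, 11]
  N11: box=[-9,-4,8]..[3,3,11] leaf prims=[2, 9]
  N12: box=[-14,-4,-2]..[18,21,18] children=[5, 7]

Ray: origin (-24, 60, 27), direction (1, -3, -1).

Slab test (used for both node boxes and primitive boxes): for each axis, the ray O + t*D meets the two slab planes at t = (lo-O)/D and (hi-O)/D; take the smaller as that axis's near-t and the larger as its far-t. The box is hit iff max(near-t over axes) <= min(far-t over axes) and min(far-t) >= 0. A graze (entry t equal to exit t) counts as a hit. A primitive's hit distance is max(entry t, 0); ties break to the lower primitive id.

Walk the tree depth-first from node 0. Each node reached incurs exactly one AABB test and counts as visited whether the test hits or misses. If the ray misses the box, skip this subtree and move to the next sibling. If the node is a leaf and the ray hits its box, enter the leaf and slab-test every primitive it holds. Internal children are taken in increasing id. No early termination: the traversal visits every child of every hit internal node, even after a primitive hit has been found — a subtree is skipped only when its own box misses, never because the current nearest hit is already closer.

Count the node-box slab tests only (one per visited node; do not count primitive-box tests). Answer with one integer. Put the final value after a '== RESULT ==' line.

Trace the traversal:
N0 x:[9,42] y:[13,80/3] z:[9,41] -> hit [13,80/3], descend [2, 12]
  N2 x:[9,39] y:[71/3,80/3] z:[15,41] -> hit [71/3,80/3], descend [6, 9]
    N6 x:[9,15] y:[74/3,80/3] z:[15,41] -> miss, prune
    N9 x:[33,39] y:[71/3,76/3] z:[24,32] -> miss, prune
  N12 x:[10,42] y:[13,64/3] z:[9,29] -> hit [13,64/3], descend [5, 7]
    N5 x:[10,42] y:[15,56/3] z:[20,29] -> miss, prune
    N7 x:[15,28] y:[13,64/3] z:[9,19] -> hit [15,19], descend [8, 11]
      N8 x:[18,28] y:[13,14] z:[9,18] -> miss, prune
      N11 x:[15,27] y:[19,64/3] z:[16,19] -> hit [19,19] leaf, test {P2(miss), P9@t=19}

9 AABB tests over nodes [0, 2, 6, 9, 12, 5, 7, 8, 11]; 1 leaf entered; closest P9.

== RESULT ==
9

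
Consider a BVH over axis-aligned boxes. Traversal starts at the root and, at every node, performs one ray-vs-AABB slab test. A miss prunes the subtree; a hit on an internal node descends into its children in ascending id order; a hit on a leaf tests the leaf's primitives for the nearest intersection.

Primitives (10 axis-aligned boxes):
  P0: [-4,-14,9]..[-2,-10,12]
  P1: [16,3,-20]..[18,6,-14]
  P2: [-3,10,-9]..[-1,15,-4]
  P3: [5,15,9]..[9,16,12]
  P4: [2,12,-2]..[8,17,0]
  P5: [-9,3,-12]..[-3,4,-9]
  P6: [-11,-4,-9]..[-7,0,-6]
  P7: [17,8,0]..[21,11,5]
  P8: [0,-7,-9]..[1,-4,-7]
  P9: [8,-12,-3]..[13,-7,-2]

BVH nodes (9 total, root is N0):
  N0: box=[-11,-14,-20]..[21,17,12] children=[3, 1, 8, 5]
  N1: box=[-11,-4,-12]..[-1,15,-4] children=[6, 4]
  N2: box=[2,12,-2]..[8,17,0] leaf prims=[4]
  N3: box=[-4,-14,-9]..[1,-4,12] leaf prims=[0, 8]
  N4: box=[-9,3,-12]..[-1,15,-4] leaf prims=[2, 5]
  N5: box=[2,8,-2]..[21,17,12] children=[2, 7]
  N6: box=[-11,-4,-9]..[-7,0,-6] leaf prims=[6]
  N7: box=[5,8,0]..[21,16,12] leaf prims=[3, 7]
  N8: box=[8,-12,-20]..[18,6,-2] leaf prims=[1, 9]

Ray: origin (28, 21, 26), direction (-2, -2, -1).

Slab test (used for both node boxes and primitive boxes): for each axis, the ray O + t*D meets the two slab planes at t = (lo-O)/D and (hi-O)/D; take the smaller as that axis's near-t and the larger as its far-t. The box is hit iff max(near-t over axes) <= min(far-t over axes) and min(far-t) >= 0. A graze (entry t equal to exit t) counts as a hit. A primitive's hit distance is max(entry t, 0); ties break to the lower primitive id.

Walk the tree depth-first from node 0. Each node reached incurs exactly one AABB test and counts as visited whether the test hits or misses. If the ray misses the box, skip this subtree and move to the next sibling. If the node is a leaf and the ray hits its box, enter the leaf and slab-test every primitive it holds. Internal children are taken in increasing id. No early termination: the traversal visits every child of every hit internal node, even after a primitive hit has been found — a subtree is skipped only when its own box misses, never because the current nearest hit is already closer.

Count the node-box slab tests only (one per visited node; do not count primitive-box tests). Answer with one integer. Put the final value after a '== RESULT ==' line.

Trace the traversal:
N0 x:[7/2,39/2] y:[2,35/2] z:[14,46] -> hit [14,35/2], descend [1, 3, 5, 8]
  N1 x:[29/2,39/2] y:[3,25/2] z:[30,38] -> miss, prune
  N3 x:[27/2,16] y:[25/2,35/2] z:[14,35] -> hit [14,16] leaf, test {P0@t=31/2, P8(miss)}
  N5 x:[7/2,13] y:[2,13/2] z:[14,28] -> miss, prune
  N8 x:[5,10] y:[15/2,33/2] z:[28,46] -> miss, prune

order=[0, 1, 3, 5, 8]  |boxes|=5  |leaves|=1  hit=P0

== RESULT ==
5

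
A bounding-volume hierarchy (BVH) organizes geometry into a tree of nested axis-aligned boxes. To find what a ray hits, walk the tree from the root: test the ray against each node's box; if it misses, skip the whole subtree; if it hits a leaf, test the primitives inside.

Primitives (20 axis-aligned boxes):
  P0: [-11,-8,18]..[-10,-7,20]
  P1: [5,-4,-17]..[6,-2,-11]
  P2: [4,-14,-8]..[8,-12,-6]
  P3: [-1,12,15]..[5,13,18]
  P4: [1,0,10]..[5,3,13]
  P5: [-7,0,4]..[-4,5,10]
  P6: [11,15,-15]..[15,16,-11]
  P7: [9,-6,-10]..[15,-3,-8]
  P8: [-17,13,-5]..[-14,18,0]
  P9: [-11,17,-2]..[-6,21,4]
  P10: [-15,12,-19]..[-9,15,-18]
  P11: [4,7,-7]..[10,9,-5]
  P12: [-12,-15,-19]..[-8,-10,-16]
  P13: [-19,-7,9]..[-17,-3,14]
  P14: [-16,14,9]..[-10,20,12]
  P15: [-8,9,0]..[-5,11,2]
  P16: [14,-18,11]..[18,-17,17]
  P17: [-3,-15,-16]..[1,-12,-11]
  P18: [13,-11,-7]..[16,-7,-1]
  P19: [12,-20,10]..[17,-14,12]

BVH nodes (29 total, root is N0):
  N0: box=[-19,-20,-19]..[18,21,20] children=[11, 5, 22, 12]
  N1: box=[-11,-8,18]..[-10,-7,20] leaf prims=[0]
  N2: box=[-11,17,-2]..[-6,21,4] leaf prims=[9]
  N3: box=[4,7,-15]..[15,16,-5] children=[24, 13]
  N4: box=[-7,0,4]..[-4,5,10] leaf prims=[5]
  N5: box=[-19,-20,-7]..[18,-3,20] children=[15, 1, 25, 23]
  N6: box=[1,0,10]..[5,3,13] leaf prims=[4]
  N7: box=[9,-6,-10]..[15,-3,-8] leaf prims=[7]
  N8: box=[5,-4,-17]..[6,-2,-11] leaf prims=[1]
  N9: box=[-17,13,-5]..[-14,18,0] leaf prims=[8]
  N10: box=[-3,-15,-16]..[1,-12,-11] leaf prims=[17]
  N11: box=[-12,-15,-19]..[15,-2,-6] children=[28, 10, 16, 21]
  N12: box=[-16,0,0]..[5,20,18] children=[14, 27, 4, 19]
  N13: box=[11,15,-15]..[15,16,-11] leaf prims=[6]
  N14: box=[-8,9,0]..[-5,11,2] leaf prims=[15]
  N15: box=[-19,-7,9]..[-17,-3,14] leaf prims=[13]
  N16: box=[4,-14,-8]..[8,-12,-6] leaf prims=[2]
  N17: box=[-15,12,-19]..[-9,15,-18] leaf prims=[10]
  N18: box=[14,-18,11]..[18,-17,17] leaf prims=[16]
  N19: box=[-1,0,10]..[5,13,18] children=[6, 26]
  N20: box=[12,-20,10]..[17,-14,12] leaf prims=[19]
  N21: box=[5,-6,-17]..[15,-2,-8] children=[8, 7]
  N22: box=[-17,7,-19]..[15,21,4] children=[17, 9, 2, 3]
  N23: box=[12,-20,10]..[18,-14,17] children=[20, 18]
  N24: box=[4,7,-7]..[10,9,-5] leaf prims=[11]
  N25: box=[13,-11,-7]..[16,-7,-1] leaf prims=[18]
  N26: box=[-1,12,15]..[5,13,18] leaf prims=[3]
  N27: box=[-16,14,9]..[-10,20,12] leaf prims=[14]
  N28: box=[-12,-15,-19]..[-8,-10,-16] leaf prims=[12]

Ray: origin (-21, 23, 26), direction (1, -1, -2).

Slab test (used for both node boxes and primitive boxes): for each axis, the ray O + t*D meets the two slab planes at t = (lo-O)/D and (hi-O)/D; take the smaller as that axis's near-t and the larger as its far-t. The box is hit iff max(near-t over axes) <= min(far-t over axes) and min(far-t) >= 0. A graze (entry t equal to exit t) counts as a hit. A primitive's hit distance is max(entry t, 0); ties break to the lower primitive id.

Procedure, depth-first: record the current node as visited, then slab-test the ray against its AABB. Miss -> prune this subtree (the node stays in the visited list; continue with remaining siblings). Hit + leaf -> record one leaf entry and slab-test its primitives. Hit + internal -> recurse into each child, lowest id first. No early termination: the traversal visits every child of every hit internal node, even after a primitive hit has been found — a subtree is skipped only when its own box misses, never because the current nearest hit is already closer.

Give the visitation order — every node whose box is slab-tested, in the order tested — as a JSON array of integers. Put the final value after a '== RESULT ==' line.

Traverse from the root:
N0 x:[2,39] y:[2,43] z:[3,45/2] -> hit [3,45/2], descend [5, 11, 12, 22]
  N5 x:[2,39] y:[26,43] z:[3,33/2] -> miss, prune
  N11 x:[9,36] y:[25,38] z:[16,45/2] -> miss, prune
  N12 x:[5,26] y:[3,23] z:[4,13] -> hit [5,13], descend [4, 14, 19, 27]
    N4 x:[14,17] y:[18,23] z:[8,11] -> miss, prune
    N14 x:[13,16] y:[12,14] z:[12,13] -> hit [13,13] leaf, test {P15@t=13}
    N19 x:[20,26] y:[10,23] z:[4,8] -> miss, prune
    N27 x:[5,11] y:[3,9] z:[7,17/2] -> hit [7,17/2] leaf, test {P14@t=7}
  N22 x:[4,36] y:[2,16] z:[11,45/2] -> hit [11,16], descend [2, 3, 9, 17]
    N2 x:[10,15] y:[2,6] z:[11,14] -> miss, prune
    N3 x:[25,36] y:[7,16] z:[31/2,41/2] -> miss, prune
    N9 x:[4,7] y:[5,10] z:[13,31/2] -> miss, prune
    N17 x:[6,12] y:[8,11] z:[22,45/2] -> miss, prune

Summary -> nodes [0, 5, 11, 12, 4, 14, 19, 27, 22, 2, 3, 9, 17]; box-tests=13; leaf-entries=2; first=P14

== RESULT ==
[0, 5, 11, 12, 4, 14, 19, 27, 22, 2, 3, 9, 17]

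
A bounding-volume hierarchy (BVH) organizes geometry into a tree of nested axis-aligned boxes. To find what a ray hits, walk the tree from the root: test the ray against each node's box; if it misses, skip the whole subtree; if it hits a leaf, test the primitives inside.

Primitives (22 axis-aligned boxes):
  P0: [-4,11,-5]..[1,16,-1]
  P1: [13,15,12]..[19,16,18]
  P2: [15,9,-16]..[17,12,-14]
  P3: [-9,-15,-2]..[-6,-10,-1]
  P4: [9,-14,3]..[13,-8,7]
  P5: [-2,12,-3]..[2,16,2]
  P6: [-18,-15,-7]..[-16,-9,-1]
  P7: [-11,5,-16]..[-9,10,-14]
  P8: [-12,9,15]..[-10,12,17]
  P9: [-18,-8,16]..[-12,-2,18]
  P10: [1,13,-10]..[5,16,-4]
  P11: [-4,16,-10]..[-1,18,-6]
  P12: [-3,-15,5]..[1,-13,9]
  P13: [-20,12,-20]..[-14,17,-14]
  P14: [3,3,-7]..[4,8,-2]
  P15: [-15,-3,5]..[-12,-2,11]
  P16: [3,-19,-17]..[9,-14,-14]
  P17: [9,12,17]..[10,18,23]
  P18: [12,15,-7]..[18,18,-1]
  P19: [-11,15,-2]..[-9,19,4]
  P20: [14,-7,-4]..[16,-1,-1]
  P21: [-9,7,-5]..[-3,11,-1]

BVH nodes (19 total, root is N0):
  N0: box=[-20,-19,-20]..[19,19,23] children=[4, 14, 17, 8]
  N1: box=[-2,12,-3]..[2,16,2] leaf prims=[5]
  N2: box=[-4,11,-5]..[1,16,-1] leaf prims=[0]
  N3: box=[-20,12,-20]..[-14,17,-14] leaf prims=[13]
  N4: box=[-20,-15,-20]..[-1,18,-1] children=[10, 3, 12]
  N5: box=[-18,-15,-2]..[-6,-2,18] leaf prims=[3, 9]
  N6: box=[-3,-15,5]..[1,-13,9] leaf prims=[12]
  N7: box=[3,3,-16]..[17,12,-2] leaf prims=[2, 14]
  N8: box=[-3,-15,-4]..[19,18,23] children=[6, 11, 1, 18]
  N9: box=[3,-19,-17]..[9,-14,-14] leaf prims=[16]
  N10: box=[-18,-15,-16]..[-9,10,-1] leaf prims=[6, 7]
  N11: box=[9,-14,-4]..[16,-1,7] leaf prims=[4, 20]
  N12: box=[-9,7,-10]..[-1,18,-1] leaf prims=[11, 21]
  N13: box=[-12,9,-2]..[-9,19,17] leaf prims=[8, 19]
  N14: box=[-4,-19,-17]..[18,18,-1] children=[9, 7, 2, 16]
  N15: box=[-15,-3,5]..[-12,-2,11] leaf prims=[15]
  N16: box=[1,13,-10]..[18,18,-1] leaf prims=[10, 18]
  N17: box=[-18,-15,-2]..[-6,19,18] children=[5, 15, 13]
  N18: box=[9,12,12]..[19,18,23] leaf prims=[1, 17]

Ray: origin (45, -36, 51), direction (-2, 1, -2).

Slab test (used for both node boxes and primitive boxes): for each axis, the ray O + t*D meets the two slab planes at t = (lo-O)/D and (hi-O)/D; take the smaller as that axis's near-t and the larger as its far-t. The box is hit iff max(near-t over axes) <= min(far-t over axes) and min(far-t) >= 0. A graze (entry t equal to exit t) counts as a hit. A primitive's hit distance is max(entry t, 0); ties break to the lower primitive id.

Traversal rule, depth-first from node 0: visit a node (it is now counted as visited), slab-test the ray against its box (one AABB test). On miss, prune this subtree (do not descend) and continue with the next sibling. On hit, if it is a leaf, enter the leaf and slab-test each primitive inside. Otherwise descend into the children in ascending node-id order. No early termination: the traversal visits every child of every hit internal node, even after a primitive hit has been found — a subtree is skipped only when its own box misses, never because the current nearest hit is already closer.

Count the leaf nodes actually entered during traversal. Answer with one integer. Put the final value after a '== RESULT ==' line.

Walk:
N0 x:[13,65/2] y:[17,55] z:[14,71/2] -> hit [17,65/2], descend [4, 8, 14, 17]
  N4 x:[23,65/2] y:[21,54] z:[26,71/2] -> hit [26,65/2], descend [3, 10, 12]
    N3 x:[59/2,65/2] y:[48,53] z:[65/2,71/2] -> miss, prune
    N10 x:[27,63/2] y:[21,46] z:[26,67/2] -> hit [27,63/2] leaf, test {P6(miss), P7(miss)}
    N12 x:[23,27] y:[43,54] z:[26,61/2] -> miss, prune
  N8 x:[13,24] y:[21,54] z:[14,55/2] -> hit [21,24], descend [1, 6, 11, 18]
    N1 x:[43/2,47/2] y:[48,52] z:[49/2,27] -> miss, prune
    N6 x:[22,24] y:[21,23] z:[21,23] -> hit [22,23] leaf, test {P12@t=22}
    N11 x:[29/2,18] y:[22,35] z:[22,55/2] -> miss, prune
    N18 x:[13,18] y:[48,54] z:[14,39/2] -> miss, prune
  N14 x:[27/2,49/2] y:[17,54] z:[26,34] -> miss, prune
  N17 x:[51/2,63/2] y:[21,55] z:[33/2,53/2] -> hit [51/2,53/2], descend [5, 13, 15]
    N5 x:[51/2,63/2] y:[21,34] z:[33/2,53/2] -> hit [51/2,53/2] leaf, test {P3@t=26, P9(miss)}
    N13 x:[27,57/2] y:[45,55] z:[17,53/2] -> miss, prune
    N15 x:[57/2,30] y:[33,34] z:[20,23] -> miss, prune

Visited [0, 4, 3, 10, 12, 8, 1, 6, 11, 18, 14, 17, 5, 13, 15]. Tests: 15 box, 3 leaf. Nearest: P12.

== RESULT ==
3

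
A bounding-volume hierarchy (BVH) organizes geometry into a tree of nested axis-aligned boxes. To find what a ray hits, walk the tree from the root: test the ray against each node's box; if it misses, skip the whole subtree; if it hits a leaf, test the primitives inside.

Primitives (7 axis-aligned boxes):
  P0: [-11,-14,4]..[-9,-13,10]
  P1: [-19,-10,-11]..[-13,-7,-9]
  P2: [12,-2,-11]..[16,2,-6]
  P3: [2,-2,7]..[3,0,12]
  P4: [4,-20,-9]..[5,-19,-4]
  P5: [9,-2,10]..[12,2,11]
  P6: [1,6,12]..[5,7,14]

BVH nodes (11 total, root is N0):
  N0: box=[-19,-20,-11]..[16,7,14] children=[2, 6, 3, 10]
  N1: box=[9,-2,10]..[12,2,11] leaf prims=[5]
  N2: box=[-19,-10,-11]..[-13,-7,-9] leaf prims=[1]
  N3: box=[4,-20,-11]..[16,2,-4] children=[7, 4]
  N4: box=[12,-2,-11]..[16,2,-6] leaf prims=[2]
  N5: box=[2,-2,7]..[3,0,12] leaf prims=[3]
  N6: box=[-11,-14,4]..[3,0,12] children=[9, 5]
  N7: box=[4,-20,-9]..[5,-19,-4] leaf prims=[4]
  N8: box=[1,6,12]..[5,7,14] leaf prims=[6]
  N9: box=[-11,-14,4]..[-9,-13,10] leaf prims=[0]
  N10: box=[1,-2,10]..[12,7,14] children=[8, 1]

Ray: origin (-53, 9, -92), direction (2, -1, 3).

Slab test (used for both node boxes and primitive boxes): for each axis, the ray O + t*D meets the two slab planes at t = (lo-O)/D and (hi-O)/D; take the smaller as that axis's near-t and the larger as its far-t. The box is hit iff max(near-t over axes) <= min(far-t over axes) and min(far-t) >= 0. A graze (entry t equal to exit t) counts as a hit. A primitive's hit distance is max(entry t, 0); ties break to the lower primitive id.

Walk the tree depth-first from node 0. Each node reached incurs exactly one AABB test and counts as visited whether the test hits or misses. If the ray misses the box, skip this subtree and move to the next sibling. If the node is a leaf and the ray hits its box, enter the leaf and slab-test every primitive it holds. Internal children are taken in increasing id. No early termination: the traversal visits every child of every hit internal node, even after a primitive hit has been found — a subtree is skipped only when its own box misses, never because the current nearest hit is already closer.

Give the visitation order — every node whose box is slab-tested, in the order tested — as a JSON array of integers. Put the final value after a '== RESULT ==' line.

Walk:
N0 x:[17,69/2] y:[2,29] z:[27,106/3] -> hit [27,29], descend [2, 3, 6, 10]
  N2 x:[17,20] y:[16,19] z:[27,83/3] -> miss, prune
  N3 x:[57/2,69/2] y:[7,29] z:[27,88/3] -> hit [57/2,29], descend [4, 7]
    N4 x:[65/2,69/2] y:[7,11] z:[27,86/3] -> miss, prune
    N7 x:[57/2,29] y:[28,29] z:[83/3,88/3] -> hit [57/2,29] leaf, test {P4@t=57/2}
  N6 x:[21,28] y:[9,23] z:[32,104/3] -> miss, prune
  N10 x:[27,65/2] y:[2,11] z:[34,106/3] -> miss, prune

7 AABB tests over nodes [0, 2, 3, 4, 7, 6, 10]; 1 leaf entered; closest P4.

== RESULT ==
[0, 2, 3, 4, 7, 6, 10]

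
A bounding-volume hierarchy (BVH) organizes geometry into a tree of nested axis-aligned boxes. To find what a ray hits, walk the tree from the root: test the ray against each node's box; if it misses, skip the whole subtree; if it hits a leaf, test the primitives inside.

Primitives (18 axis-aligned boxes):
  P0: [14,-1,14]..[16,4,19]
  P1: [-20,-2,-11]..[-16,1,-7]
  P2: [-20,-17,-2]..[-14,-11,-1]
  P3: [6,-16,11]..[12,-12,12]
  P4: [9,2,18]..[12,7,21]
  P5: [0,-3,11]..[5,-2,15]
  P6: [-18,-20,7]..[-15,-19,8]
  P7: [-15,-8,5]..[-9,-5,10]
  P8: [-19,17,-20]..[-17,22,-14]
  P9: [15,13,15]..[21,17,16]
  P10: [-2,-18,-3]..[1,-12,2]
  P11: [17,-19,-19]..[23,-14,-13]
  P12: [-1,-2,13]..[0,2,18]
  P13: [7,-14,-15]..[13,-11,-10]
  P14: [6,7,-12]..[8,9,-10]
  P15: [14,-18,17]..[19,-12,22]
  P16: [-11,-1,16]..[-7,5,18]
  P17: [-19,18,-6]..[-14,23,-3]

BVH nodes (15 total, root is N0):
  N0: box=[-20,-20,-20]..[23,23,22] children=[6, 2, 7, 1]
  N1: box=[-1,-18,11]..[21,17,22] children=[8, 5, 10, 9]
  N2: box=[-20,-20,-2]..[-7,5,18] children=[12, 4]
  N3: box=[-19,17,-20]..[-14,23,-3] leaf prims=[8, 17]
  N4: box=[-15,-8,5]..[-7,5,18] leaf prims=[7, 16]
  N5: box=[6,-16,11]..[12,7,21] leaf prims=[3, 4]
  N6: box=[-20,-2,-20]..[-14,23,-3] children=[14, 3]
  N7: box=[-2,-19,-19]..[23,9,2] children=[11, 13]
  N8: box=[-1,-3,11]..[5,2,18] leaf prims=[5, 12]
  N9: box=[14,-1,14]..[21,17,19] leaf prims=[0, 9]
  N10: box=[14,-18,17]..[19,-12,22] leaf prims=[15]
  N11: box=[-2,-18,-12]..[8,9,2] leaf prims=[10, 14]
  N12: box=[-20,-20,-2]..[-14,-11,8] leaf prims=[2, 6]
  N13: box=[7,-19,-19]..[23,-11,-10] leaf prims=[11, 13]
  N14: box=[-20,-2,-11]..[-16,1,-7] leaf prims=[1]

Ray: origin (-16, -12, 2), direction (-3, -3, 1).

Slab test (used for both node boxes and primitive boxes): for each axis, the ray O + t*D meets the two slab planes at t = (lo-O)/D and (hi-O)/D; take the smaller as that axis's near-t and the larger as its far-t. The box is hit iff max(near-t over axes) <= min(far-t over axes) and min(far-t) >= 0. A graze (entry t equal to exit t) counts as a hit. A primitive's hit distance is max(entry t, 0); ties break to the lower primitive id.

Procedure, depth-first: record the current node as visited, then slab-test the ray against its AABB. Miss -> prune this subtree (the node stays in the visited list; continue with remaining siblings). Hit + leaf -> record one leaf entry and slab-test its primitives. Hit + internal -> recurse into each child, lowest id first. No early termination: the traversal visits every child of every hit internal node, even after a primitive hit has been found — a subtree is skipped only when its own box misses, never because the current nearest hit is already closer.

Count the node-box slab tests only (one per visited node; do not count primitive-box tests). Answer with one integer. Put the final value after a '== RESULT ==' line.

Walk:
N0 x:[-13,4/3] y:[-35/3,8/3] z:[-22,20] -> hit [-35/3,4/3], descend [1, 2, 6, 7]
  N1 x:[-37/3,-5] y:[-29/3,2] z:[9,20] -> miss, prune
  N2 x:[-3,4/3] y:[-17/3,8/3] z:[-4,16] -> hit [-3,4/3], descend [4, 12]
    N4 x:[-3,-1/3] y:[-17/3,-4/3] z:[3,16] -> miss, prune
    N12 x:[-2/3,4/3] y:[-1/3,8/3] z:[-4,6] -> hit [-1/3,4/3] leaf, test {P2(miss), P6(miss)}
  N6 x:[-2/3,4/3] y:[-35/3,-10/3] z:[-22,-5] -> miss, prune
  N7 x:[-13,-14/3] y:[-7,7/3] z:[-21,0] -> miss, prune

order=[0, 1, 2, 4, 12, 6, 7]  |boxes|=7  |leaves|=1  hit=miss

== RESULT ==
7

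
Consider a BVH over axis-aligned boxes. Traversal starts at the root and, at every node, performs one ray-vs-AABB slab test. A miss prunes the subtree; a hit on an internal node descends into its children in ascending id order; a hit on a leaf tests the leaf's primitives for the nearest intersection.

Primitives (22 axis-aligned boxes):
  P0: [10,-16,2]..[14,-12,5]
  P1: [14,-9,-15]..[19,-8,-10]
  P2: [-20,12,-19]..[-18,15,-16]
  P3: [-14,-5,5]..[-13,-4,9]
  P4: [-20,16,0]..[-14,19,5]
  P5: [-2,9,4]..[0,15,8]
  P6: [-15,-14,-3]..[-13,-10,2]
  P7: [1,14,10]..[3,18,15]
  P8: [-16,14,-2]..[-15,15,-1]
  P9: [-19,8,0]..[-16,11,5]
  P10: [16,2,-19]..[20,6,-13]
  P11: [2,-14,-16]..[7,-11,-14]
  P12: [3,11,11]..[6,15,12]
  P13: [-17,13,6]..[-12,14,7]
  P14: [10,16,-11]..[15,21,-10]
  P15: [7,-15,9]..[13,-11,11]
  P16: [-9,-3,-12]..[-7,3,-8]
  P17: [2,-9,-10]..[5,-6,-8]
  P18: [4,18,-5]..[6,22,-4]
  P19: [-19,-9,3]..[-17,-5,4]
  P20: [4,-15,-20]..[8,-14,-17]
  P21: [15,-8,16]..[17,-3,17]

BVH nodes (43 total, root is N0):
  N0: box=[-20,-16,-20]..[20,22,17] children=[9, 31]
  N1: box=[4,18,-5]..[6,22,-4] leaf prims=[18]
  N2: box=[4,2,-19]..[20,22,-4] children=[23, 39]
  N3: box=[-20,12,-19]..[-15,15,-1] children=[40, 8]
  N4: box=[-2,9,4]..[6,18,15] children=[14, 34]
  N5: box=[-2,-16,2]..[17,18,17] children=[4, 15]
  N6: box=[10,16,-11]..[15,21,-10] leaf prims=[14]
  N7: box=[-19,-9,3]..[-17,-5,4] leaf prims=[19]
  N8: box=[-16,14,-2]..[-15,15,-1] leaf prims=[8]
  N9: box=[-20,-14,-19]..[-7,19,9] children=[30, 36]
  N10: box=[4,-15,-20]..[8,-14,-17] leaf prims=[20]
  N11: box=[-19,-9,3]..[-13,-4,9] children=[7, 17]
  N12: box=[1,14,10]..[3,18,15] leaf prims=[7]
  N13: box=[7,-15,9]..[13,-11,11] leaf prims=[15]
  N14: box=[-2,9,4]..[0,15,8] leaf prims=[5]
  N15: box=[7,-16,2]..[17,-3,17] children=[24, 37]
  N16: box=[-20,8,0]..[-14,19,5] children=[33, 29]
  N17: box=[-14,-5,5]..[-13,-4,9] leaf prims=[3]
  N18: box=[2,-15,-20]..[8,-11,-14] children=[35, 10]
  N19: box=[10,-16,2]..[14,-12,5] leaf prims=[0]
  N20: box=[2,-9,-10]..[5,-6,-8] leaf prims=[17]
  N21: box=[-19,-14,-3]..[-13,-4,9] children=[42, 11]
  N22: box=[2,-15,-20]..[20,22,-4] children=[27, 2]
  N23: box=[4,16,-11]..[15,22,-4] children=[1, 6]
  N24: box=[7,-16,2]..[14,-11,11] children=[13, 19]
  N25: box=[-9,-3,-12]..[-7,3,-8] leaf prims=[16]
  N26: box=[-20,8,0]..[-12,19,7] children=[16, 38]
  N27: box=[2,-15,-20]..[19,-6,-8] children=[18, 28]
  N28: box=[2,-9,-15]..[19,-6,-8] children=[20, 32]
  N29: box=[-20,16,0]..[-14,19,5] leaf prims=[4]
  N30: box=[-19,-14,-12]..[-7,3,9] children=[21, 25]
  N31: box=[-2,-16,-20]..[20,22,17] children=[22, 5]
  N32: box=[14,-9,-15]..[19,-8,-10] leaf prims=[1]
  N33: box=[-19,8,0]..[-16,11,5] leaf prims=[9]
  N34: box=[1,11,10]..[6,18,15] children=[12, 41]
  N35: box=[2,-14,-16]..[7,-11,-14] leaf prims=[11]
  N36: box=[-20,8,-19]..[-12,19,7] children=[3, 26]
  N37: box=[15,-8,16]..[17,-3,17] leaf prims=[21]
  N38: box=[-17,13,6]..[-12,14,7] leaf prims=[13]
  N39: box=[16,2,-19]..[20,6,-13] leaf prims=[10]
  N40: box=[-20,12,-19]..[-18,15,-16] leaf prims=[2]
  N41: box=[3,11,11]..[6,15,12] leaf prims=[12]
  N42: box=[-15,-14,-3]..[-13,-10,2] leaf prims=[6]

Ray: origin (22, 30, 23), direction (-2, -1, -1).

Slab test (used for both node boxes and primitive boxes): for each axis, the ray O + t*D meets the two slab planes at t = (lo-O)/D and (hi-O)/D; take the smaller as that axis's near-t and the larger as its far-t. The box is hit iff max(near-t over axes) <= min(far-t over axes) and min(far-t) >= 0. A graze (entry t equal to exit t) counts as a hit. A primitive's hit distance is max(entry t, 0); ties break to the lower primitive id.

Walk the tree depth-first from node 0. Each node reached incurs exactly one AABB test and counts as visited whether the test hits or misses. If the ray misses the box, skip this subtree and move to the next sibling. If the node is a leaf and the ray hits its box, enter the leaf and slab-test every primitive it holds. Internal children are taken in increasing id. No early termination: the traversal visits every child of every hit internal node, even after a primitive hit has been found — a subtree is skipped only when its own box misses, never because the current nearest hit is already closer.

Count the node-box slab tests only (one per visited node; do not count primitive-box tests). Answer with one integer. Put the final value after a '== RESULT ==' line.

Trace the traversal:
N0 x:[1,21] y:[8,46] z:[6,43] -> hit [8,21], descend [9, 31]
  N9 x:[29/2,21] y:[11,44] z:[14,42] -> hit [29/2,21], descend [30, 36]
    N30 x:[29/2,41/2] y:[27,44] z:[14,35] -> miss, prune
    N36 x:[17,21] y:[11,22] z:[16,42] -> hit [17,21], descend [3, 26]
      N3 x:[37/2,21] y:[15,18] z:[24,42] -> miss, prune
      N26 x:[17,21] y:[11,22] z:[16,23] -> hit [17,21], descend [16, 38]
        N16 x:[18,21] y:[11,22] z:[18,23] -> hit [18,21], descend [29, 33]
          N29 x:[18,21] y:[11,14] z:[18,23] -> miss, prune
          N33 x:[19,41/2] y:[19,22] z:[18,23] -> hit [19,41/2] leaf, test {P9@t=19}
        N38 x:[17,39/2] y:[16,17] z:[16,17] -> hit [17,17] leaf, test {P13@t=17}
  N31 x:[1,12] y:[8,46] z:[6,43] -> hit [8,12], descend [5, 22]
    N5 x:[5/2,12] y:[12,46] z:[6,21] -> hit [12,12], descend [4, 15]
      N4 x:[8,12] y:[12,21] z:[8,19] -> hit [12,12], descend [14, 34]
        N14 x:[11,12] y:[15,21] z:[15,19] -> miss, prune
        N34 x:[8,21/2] y:[12,19] z:[8,13] -> miss, prune
      N15 x:[5/2,15/2] y:[33,46] z:[6,21] -> miss, prune
    N22 x:[1,10] y:[8,45] z:[27,43] -> miss, prune

Summary -> nodes [0, 9, 30, 36, 3, 26, 16, 29, 33, 38, 31, 5, 4, 14, 34, 15, 22]; box-tests=17; leaf-entries=2; first=P13

== RESULT ==
17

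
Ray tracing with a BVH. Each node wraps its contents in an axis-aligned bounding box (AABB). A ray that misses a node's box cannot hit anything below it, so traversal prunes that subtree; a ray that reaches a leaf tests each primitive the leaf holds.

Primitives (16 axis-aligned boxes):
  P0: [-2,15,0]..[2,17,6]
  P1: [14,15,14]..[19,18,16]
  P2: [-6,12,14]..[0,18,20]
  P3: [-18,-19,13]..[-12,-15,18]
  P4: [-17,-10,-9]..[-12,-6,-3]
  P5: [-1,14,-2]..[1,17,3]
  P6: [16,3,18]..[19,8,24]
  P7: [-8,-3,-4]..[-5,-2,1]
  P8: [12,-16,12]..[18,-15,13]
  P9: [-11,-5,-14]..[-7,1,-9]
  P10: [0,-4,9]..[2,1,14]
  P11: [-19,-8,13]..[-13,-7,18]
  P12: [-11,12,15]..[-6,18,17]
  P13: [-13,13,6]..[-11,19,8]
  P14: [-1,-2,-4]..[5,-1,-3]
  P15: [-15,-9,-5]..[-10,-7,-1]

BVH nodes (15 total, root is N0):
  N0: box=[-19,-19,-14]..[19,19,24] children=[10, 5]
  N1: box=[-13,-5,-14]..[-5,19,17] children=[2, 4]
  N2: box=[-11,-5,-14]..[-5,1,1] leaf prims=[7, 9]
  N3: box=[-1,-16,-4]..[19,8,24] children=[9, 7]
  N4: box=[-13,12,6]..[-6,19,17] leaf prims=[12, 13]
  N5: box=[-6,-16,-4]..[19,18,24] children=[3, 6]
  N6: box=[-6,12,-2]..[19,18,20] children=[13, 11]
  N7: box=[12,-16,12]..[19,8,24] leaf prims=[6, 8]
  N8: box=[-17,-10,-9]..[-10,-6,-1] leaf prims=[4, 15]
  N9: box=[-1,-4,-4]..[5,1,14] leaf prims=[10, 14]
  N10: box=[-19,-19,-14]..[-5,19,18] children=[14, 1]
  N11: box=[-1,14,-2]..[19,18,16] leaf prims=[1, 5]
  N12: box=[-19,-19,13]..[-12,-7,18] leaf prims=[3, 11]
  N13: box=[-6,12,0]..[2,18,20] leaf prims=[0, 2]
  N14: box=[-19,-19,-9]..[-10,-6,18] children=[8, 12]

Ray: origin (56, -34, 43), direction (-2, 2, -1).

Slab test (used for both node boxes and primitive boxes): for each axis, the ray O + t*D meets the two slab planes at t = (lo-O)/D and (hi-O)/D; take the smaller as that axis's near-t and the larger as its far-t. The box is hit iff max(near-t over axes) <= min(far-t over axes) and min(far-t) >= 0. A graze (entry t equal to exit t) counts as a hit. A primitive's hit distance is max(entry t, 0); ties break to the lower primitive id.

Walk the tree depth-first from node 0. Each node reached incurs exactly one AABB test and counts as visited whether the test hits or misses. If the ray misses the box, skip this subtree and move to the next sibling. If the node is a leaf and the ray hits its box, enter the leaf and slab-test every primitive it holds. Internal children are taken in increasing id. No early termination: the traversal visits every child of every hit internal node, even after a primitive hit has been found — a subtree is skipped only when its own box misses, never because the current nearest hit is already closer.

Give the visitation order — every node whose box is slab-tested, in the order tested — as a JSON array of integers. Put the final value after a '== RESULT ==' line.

Traverse from the root:
N0 x:[37/2,75/2] y:[15/2,53/2] z:[19,57] -> hit [19,53/2], descend [5, 10]
  N5 x:[37/2,31] y:[9,26] z:[19,47] -> hit [19,26], descend [3, 6]
    N3 x:[37/2,57/2] y:[9,21] z:[19,47] -> hit [19,21], descend [7, 9]
      N7 x:[37/2,22] y:[9,21] z:[19,31] -> hit [19,21] leaf, test {P6@t=19, P8(miss)}
      N9 x:[51/2,57/2] y:[15,35/2] z:[29,47] -> miss, prune
    N6 x:[37/2,31] y:[23,26] z:[23,45] -> hit [23,26], descend [11, 13]
      N11 x:[37/2,57/2] y:[24,26] z:[27,45] -> miss, prune
      N13 x:[27,31] y:[23,26] z:[23,43] -> miss, prune
  N10 x:[61/2,75/2] y:[15/2,53/2] z:[25,57] -> miss, prune

order=[0, 5, 3, 7, 9, 6, 11, 13, 10]  |boxes|=9  |leaves|=1  hit=P6

== RESULT ==
[0, 5, 3, 7, 9, 6, 11, 13, 10]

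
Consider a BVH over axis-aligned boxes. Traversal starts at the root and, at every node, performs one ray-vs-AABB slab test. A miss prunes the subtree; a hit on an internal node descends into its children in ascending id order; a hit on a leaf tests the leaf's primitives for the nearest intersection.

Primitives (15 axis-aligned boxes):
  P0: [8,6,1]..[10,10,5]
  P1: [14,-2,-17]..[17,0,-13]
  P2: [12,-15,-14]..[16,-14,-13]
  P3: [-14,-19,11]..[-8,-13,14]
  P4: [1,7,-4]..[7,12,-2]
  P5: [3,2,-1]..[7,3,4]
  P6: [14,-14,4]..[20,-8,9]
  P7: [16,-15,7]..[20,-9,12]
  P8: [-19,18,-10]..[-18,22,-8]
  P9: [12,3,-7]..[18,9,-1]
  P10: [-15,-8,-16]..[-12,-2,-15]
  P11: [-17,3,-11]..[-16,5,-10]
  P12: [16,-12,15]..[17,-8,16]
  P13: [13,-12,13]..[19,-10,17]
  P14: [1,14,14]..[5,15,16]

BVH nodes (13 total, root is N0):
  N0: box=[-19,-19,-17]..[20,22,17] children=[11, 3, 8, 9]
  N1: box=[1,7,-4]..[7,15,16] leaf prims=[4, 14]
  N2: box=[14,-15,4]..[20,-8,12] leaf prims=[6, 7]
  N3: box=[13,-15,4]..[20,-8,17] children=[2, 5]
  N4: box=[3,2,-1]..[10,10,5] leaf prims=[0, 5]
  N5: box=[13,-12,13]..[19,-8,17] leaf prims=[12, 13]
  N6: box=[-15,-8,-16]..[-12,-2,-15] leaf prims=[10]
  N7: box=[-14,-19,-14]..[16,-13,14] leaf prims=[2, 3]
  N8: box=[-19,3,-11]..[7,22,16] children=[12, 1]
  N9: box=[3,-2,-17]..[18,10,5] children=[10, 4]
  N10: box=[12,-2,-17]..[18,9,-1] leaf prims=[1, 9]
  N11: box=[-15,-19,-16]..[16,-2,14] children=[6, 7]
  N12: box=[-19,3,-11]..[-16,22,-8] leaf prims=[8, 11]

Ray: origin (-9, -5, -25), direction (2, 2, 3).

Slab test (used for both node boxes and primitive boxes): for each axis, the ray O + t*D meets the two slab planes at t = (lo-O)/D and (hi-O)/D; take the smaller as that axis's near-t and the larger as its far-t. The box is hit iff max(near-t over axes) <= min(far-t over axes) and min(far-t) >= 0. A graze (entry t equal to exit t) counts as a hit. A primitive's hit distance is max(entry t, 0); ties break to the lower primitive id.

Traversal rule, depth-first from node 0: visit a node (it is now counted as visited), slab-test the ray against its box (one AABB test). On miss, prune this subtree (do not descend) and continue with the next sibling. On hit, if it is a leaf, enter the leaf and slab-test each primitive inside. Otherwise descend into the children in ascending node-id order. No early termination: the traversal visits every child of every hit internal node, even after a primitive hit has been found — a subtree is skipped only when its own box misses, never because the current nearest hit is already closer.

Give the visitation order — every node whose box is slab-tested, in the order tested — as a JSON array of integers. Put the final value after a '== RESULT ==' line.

Walk:
N0 x:[-5,29/2] y:[-7,27/2] z:[8/3,14] -> hit [8/3,27/2], descend [3, 8, 9, 11]
  N3 x:[11,29/2] y:[-5,-3/2] z:[29/3,14] -> miss, prune
  N8 x:[-5,8] y:[4,27/2] z:[14/3,41/3] -> hit [14/3,8], descend [1, 12]
    N1 x:[5,8] y:[6,10] z:[7,41/3] -> hit [7,8] leaf, test {P4@t=7, P14(miss)}
    N12 x:[-5,-7/2] y:[4,27/2] z:[14/3,17/3] -> miss, prune
  N9 x:[6,27/2] y:[3/2,15/2] z:[8/3,10] -> hit [6,15/2], descend [4, 10]
    N4 x:[6,19/2] y:[7/2,15/2] z:[8,10] -> miss, prune
    N10 x:[21/2,27/2] y:[3/2,7] z:[8/3,8] -> miss, prune
  N11 x:[-3,25/2] y:[-7,3/2] z:[3,13] -> miss, prune

Summary -> nodes [0, 3, 8, 1, 12, 9, 4, 10, 11]; box-tests=9; leaf-entries=1; first=P4

== RESULT ==
[0, 3, 8, 1, 12, 9, 4, 10, 11]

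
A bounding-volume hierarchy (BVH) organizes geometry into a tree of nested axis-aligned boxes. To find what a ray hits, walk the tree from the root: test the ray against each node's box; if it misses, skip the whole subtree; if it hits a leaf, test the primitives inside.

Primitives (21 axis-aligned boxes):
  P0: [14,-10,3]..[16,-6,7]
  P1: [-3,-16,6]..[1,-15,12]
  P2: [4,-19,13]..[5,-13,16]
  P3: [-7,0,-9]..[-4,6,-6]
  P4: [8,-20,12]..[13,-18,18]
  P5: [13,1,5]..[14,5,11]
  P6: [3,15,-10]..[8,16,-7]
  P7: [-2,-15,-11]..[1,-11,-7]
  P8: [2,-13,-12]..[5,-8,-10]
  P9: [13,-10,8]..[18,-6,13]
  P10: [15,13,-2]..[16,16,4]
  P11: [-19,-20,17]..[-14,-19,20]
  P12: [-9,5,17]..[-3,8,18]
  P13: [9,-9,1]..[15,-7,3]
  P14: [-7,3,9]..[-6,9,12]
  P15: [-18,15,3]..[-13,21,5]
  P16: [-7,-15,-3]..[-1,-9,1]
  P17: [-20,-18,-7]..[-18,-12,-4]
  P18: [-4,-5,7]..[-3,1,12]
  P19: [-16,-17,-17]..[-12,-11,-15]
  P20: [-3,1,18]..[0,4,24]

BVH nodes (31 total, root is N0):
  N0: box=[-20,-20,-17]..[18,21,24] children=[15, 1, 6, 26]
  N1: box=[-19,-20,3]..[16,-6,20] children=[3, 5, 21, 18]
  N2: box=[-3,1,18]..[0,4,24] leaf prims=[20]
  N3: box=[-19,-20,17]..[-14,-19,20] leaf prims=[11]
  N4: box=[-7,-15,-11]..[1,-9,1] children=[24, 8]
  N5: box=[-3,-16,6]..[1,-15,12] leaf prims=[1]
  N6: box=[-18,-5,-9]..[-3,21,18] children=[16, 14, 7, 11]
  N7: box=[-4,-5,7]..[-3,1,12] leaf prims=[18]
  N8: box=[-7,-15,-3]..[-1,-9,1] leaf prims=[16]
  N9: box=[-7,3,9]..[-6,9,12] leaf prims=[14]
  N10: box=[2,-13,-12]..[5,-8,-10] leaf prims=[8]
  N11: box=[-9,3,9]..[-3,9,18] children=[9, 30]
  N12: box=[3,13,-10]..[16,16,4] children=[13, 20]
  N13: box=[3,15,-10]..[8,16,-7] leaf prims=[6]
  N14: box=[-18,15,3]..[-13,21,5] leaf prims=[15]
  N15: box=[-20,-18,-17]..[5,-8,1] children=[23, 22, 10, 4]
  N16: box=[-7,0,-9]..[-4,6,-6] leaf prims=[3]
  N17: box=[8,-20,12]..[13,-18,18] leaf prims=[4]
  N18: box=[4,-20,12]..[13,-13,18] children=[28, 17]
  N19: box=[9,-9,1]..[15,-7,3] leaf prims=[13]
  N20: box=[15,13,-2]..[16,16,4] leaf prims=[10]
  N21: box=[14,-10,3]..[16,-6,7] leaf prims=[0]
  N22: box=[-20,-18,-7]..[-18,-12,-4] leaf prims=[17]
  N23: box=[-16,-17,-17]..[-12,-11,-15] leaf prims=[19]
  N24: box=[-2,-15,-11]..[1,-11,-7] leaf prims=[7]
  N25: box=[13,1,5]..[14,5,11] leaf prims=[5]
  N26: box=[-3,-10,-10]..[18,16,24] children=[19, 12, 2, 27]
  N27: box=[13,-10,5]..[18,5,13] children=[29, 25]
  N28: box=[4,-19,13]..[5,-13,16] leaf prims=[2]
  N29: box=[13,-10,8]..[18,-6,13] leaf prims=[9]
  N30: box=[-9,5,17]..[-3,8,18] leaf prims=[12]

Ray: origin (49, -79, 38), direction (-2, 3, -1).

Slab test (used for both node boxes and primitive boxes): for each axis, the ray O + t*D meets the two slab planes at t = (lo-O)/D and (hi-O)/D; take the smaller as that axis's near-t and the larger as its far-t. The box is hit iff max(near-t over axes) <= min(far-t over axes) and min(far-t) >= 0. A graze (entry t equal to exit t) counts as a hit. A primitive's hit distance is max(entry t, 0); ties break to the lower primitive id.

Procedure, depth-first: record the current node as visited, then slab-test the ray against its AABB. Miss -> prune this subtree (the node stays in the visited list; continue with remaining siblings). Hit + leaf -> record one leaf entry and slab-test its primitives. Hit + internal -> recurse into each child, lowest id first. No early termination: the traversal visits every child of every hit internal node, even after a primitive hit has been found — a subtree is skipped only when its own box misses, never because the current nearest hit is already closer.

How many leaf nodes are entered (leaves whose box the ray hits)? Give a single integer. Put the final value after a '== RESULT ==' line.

Walk:
N0 x:[31/2,69/2] y:[59/3,100/3] z:[14,55] -> hit [59/3,100/3], descend [1, 6, 15, 26]
  N1 x:[33/2,34] y:[59/3,73/3] z:[18,35] -> hit [59/3,73/3], descend [3, 5, 18, 21]
    N3 x:[63/2,34] y:[59/3,20] z:[18,21] -> miss, prune
    N5 x:[24,26] y:[21,64/3] z:[26,32] -> miss, prune
    N18 x:[18,45/2] y:[59/3,22] z:[20,26] -> hit [20,22], descend [17, 28]
      N17 x:[18,41/2] y:[59/3,61/3] z:[20,26] -> hit [20,61/3] leaf, test {P4@t=20}
      N28 x:[22,45/2] y:[20,22] z:[22,25] -> hit [22,22] leaf, test {P2@t=22}
    N21 x:[33/2,35/2] y:[23,73/3] z:[31,35] -> miss, prune
  N6 x:[26,67/2] y:[74/3,100/3] z:[20,47] -> hit [26,100/3], descend [7, 11, 14, 16]
    N7 x:[26,53/2] y:[74/3,80/3] z:[26,31] -> hit [26,53/2] leaf, test {P18@t=26}
    N11 x:[26,29] y:[82/3,88/3] z:[20,29] -> hit [82/3,29], descend [9, 30]
      N9 x:[55/2,28] y:[82/3,88/3] z:[26,29] -> hit [55/2,28] leaf, test {P14@t=55/2}
      N30 x:[26,29] y:[28,29] z:[20,21] -> miss, prune
    N14 x:[31,67/2] y:[94/3,100/3] z:[33,35] -> hit [33,100/3] leaf, test {P15@t=33}
    N16 x:[53/2,28] y:[79/3,85/3] z:[44,47] -> miss, prune
  N15 x:[22,69/2] y:[61/3,71/3] z:[37,55] -> miss, prune
  N26 x:[31/2,26] y:[23,95/3] z:[14,48] -> hit [23,26], descend [2, 12, 19, 27]
    N2 x:[49/2,26] y:[80/3,83/3] z:[14,20] -> miss, prune
    N12 x:[33/2,23] y:[92/3,95/3] z:[34,48] -> miss, prune
    N19 x:[17,20] y:[70/3,24] z:[35,37] -> miss, prune
    N27 x:[31/2,18] y:[23,28] z:[25,33] -> miss, prune

Summary -> nodes [0, 1, 3, 5, 18, 17, 28, 21, 6, 7, 11, 9, 30, 14, 16, 15, 26, 2, 12, 19, 27]; box-tests=21; leaf-entries=5; first=P4

== RESULT ==
5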